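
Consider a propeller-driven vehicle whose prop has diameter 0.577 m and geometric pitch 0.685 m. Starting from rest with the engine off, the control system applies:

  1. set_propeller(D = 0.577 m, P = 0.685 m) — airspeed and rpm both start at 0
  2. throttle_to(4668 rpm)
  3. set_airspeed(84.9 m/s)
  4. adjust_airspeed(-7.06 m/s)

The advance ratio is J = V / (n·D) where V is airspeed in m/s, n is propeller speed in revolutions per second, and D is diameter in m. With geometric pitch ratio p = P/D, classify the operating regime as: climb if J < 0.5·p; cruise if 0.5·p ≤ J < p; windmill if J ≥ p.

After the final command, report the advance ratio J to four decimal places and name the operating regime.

set_propeller: D = 0.577 m, P = 0.685 m (p = P/D = 1.187175); state ← (V=0, rpm=0)
throttle_to(4668): rpm ← 4668
set_airspeed(84.9): V ← 84.9 m/s
adjust_airspeed(-7.06): V ← 84.9 -7.06 = 77.84 m/s
final state: V = 77.84 m/s, rpm = 4668 → n = rpm/60 = 77.800000 rev/s
J = V / (n·D) = 77.84 / (77.800000 × 0.577) = 1.733993
regime bands: climb J<0.5936 | cruise [0.5936, 1.1872) | windmill J≥1.1872
J = 1.7340 → windmill

J = 1.7340, regime = windmill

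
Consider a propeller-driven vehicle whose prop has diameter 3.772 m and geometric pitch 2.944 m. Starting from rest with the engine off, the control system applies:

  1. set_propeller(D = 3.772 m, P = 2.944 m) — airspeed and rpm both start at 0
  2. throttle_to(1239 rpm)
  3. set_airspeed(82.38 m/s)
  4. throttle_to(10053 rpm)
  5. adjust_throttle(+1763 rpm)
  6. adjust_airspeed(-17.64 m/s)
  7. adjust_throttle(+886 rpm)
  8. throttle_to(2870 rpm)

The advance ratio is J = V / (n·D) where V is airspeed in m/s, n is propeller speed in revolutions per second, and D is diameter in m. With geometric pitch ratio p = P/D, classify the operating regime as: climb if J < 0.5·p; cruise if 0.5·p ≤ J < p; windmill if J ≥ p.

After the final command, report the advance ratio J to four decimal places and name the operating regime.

J = 0.3588, regime = climb

set_propeller: D = 3.772 m, P = 2.944 m (p = P/D = 0.780488); state ← (V=0, rpm=0)
throttle_to(1239): rpm ← 1239
set_airspeed(82.38): V ← 82.38 m/s
throttle_to(10053): rpm ← 10053
adjust_throttle(+1763): rpm ← 10053 +1763 = 11816
adjust_airspeed(-17.64): V ← 82.38 -17.64 = 64.74 m/s
adjust_throttle(+886): rpm ← 11816 +886 = 12702
throttle_to(2870): rpm ← 2870
final state: V = 64.74 m/s, rpm = 2870 → n = rpm/60 = 47.833333 rev/s
J = V / (n·D) = 64.74 / (47.833333 × 3.772) = 0.358815
regime bands: climb J<0.3902 | cruise [0.3902, 0.7805) | windmill J≥0.7805
J = 0.3588 → climb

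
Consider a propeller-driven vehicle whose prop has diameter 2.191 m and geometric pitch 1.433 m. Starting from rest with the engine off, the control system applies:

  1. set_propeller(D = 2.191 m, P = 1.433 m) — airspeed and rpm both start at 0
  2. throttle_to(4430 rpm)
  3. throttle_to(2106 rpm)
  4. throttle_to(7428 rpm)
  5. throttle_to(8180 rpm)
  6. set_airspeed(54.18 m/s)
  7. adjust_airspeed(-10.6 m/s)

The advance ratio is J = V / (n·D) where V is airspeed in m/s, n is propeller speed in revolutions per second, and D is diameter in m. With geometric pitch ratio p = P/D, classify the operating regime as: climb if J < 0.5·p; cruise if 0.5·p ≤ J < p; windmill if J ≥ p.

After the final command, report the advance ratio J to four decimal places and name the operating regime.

J = 0.1459, regime = climb

set_propeller: D = 2.191 m, P = 1.433 m (p = P/D = 0.654039); state ← (V=0, rpm=0)
throttle_to(4430): rpm ← 4430
throttle_to(2106): rpm ← 2106
throttle_to(7428): rpm ← 7428
throttle_to(8180): rpm ← 8180
set_airspeed(54.18): V ← 54.18 m/s
adjust_airspeed(-10.6): V ← 54.18 -10.6 = 43.58 m/s
final state: V = 43.58 m/s, rpm = 8180 → n = rpm/60 = 136.333333 rev/s
J = V / (n·D) = 43.58 / (136.333333 × 2.191) = 0.145896
regime bands: climb J<0.3270 | cruise [0.3270, 0.6540) | windmill J≥0.6540
J = 0.1459 → climb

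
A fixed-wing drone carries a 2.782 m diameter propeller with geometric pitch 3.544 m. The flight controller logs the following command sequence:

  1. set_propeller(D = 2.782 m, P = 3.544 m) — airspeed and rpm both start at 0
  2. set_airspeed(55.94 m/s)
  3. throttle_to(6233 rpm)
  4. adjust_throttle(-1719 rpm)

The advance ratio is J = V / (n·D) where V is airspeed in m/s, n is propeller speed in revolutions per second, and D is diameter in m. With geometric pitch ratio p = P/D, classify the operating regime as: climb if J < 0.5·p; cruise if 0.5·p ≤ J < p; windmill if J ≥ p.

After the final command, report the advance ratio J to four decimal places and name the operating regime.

set_propeller: D = 2.782 m, P = 3.544 m (p = P/D = 1.273904); state ← (V=0, rpm=0)
set_airspeed(55.94): V ← 55.94 m/s
throttle_to(6233): rpm ← 6233
adjust_throttle(-1719): rpm ← 6233 -1719 = 4514
final state: V = 55.94 m/s, rpm = 4514 → n = rpm/60 = 75.233333 rev/s
J = V / (n·D) = 55.94 / (75.233333 × 2.782) = 0.267273
regime bands: climb J<0.6370 | cruise [0.6370, 1.2739) | windmill J≥1.2739
J = 0.2673 → climb

J = 0.2673, regime = climb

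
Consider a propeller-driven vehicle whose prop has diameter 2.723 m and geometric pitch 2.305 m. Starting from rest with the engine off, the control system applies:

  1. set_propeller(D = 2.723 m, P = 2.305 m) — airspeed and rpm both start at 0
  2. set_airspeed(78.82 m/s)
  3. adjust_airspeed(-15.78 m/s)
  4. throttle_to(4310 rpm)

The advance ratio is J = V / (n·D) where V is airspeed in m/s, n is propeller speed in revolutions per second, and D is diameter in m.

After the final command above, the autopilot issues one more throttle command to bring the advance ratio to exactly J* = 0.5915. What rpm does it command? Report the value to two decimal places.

rpm = 2348.36

set_propeller: D = 2.723 m, P = 2.305 m (p = P/D = 0.846493); state ← (V=0, rpm=0)
set_airspeed(78.82): V ← 78.82 m/s
adjust_airspeed(-15.78): V ← 78.82 -15.78 = 63.04 m/s
throttle_to(4310): rpm ← 4310
final state: V = 63.04 m/s, rpm = 4310 → n = rpm/60 = 71.833333 rev/s
target J* = 0.5915; solve J* = V/(n·D) for n: n = V/(J*·D) = 63.04/(0.5915 × 2.723) = 39.139368 rev/s
rpm = 60·n = 2348.362110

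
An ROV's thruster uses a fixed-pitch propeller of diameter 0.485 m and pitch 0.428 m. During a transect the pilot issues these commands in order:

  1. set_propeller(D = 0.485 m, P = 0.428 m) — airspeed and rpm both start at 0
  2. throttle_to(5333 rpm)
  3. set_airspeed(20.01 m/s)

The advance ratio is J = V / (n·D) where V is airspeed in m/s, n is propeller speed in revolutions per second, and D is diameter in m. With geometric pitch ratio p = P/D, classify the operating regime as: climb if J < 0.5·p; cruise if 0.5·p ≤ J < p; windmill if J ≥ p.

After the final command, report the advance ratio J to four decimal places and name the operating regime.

set_propeller: D = 0.485 m, P = 0.428 m (p = P/D = 0.882474); state ← (V=0, rpm=0)
throttle_to(5333): rpm ← 5333
set_airspeed(20.01): V ← 20.01 m/s
final state: V = 20.01 m/s, rpm = 5333 → n = rpm/60 = 88.883333 rev/s
J = V / (n·D) = 20.01 / (88.883333 × 0.485) = 0.464178
regime bands: climb J<0.4412 | cruise [0.4412, 0.8825) | windmill J≥0.8825
J = 0.4642 → cruise

J = 0.4642, regime = cruise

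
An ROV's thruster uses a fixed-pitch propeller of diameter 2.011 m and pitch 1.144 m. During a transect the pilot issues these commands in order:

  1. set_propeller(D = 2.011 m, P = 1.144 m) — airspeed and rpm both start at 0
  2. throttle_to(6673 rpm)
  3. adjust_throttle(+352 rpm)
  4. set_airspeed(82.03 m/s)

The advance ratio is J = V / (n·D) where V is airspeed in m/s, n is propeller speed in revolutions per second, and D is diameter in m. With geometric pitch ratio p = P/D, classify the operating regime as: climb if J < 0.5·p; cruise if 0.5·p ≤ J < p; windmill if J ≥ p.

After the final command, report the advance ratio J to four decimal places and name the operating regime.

J = 0.3484, regime = cruise

set_propeller: D = 2.011 m, P = 1.144 m (p = P/D = 0.568871); state ← (V=0, rpm=0)
throttle_to(6673): rpm ← 6673
adjust_throttle(+352): rpm ← 6673 +352 = 7025
set_airspeed(82.03): V ← 82.03 m/s
final state: V = 82.03 m/s, rpm = 7025 → n = rpm/60 = 117.083333 rev/s
J = V / (n·D) = 82.03 / (117.083333 × 2.011) = 0.348390
regime bands: climb J<0.2844 | cruise [0.2844, 0.5689) | windmill J≥0.5689
J = 0.3484 → cruise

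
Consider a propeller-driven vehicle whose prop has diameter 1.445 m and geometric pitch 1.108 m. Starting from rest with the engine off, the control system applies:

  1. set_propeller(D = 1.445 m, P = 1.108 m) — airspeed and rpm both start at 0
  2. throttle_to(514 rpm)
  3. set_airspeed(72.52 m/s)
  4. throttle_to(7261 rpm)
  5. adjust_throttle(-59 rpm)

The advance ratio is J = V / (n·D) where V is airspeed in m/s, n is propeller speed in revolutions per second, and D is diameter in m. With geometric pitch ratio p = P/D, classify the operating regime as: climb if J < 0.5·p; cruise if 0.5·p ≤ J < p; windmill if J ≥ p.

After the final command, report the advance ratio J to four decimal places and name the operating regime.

set_propeller: D = 1.445 m, P = 1.108 m (p = P/D = 0.766782); state ← (V=0, rpm=0)
throttle_to(514): rpm ← 514
set_airspeed(72.52): V ← 72.52 m/s
throttle_to(7261): rpm ← 7261
adjust_throttle(-59): rpm ← 7261 -59 = 7202
final state: V = 72.52 m/s, rpm = 7202 → n = rpm/60 = 120.033333 rev/s
J = V / (n·D) = 72.52 / (120.033333 × 1.445) = 0.418108
regime bands: climb J<0.3834 | cruise [0.3834, 0.7668) | windmill J≥0.7668
J = 0.4181 → cruise

J = 0.4181, regime = cruise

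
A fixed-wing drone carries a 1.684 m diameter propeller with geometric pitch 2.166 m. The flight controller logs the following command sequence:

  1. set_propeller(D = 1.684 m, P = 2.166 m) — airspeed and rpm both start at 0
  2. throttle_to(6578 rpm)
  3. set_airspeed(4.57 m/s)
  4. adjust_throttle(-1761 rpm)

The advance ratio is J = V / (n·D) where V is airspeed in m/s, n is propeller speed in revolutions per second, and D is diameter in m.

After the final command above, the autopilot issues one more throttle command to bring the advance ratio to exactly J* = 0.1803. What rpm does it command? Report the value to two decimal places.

set_propeller: D = 1.684 m, P = 2.166 m (p = P/D = 1.286223); state ← (V=0, rpm=0)
throttle_to(6578): rpm ← 6578
set_airspeed(4.57): V ← 4.57 m/s
adjust_throttle(-1761): rpm ← 6578 -1761 = 4817
final state: V = 4.57 m/s, rpm = 4817 → n = rpm/60 = 80.283333 rev/s
target J* = 0.1803; solve J* = V/(n·D) for n: n = V/(J*·D) = 4.57/(0.1803 × 1.684) = 15.051452 rev/s
rpm = 60·n = 903.087096

rpm = 903.09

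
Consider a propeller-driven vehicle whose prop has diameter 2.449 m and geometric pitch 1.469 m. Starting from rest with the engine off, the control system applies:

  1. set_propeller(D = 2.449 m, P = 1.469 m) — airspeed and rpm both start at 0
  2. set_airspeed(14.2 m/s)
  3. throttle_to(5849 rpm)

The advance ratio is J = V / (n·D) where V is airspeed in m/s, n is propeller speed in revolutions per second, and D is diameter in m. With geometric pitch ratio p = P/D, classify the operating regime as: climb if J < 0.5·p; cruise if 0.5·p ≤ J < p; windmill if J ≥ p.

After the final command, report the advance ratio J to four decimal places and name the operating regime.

set_propeller: D = 2.449 m, P = 1.469 m (p = P/D = 0.599837); state ← (V=0, rpm=0)
set_airspeed(14.2): V ← 14.2 m/s
throttle_to(5849): rpm ← 5849
final state: V = 14.2 m/s, rpm = 5849 → n = rpm/60 = 97.483333 rev/s
J = V / (n·D) = 14.2 / (97.483333 × 2.449) = 0.059480
regime bands: climb J<0.2999 | cruise [0.2999, 0.5998) | windmill J≥0.5998
J = 0.0595 → climb

J = 0.0595, regime = climb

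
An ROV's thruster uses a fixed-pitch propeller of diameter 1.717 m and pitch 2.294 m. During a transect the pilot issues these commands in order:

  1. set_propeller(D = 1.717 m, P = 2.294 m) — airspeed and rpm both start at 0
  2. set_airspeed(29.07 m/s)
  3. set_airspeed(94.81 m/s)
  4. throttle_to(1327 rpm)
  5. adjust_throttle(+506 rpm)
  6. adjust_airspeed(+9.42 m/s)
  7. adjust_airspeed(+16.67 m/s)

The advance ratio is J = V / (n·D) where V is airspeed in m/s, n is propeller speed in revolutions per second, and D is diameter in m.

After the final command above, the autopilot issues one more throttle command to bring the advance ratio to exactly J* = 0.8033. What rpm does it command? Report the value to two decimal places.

rpm = 5259.32

set_propeller: D = 1.717 m, P = 2.294 m (p = P/D = 1.336051); state ← (V=0, rpm=0)
set_airspeed(29.07): V ← 29.07 m/s
set_airspeed(94.81): V ← 94.81 m/s
throttle_to(1327): rpm ← 1327
adjust_throttle(+506): rpm ← 1327 +506 = 1833
adjust_airspeed(+9.42): V ← 94.81 +9.42 = 104.23 m/s
adjust_airspeed(+16.67): V ← 104.23 +16.67 = 120.9 m/s
final state: V = 120.9 m/s, rpm = 1833 → n = rpm/60 = 30.550000 rev/s
target J* = 0.8033; solve J* = V/(n·D) for n: n = V/(J*·D) = 120.9/(0.8033 × 1.717) = 87.655312 rev/s
rpm = 60·n = 5259.318706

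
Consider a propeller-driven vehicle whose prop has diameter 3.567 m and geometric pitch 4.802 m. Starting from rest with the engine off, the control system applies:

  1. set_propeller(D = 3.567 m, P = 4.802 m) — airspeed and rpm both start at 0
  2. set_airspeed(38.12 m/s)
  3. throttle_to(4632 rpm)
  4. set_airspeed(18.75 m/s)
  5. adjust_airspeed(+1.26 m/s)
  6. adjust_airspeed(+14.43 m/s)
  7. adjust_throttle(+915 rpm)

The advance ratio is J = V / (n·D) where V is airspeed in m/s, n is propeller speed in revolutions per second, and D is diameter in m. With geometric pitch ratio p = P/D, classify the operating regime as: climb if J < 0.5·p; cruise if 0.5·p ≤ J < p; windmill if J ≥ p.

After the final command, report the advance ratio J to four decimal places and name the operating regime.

set_propeller: D = 3.567 m, P = 4.802 m (p = P/D = 1.346229); state ← (V=0, rpm=0)
set_airspeed(38.12): V ← 38.12 m/s
throttle_to(4632): rpm ← 4632
set_airspeed(18.75): V ← 18.75 m/s
adjust_airspeed(+1.26): V ← 18.75 +1.26 = 20.01 m/s
adjust_airspeed(+14.43): V ← 20.01 +14.43 = 34.44 m/s
adjust_throttle(+915): rpm ← 4632 +915 = 5547
final state: V = 34.44 m/s, rpm = 5547 → n = rpm/60 = 92.450000 rev/s
J = V / (n·D) = 34.44 / (92.450000 × 3.567) = 0.104437
regime bands: climb J<0.6731 | cruise [0.6731, 1.3462) | windmill J≥1.3462
J = 0.1044 → climb

J = 0.1044, regime = climb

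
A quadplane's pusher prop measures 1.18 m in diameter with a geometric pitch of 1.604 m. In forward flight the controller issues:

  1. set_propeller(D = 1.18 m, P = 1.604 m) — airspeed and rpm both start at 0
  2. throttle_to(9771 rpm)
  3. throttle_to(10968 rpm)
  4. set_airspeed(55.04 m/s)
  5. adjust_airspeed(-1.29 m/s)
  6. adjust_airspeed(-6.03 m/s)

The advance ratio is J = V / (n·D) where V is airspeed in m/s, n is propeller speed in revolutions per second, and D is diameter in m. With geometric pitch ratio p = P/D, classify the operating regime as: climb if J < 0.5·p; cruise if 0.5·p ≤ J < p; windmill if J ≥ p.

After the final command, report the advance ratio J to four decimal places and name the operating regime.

set_propeller: D = 1.18 m, P = 1.604 m (p = P/D = 1.359322); state ← (V=0, rpm=0)
throttle_to(9771): rpm ← 9771
throttle_to(10968): rpm ← 10968
set_airspeed(55.04): V ← 55.04 m/s
adjust_airspeed(-1.29): V ← 55.04 -1.29 = 53.75 m/s
adjust_airspeed(-6.03): V ← 53.75 -6.03 = 47.72 m/s
final state: V = 47.72 m/s, rpm = 10968 → n = rpm/60 = 182.800000 rev/s
J = V / (n·D) = 47.72 / (182.800000 × 1.18) = 0.221229
regime bands: climb J<0.6797 | cruise [0.6797, 1.3593) | windmill J≥1.3593
J = 0.2212 → climb

J = 0.2212, regime = climb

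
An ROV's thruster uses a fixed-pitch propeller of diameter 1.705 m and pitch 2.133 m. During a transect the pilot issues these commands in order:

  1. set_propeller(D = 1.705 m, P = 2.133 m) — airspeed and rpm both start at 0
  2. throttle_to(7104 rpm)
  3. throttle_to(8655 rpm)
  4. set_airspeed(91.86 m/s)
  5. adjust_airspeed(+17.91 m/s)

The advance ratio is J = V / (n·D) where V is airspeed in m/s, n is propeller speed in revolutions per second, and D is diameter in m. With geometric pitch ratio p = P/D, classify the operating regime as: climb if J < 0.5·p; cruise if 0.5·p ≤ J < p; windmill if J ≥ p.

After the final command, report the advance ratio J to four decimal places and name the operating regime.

set_propeller: D = 1.705 m, P = 2.133 m (p = P/D = 1.251026); state ← (V=0, rpm=0)
throttle_to(7104): rpm ← 7104
throttle_to(8655): rpm ← 8655
set_airspeed(91.86): V ← 91.86 m/s
adjust_airspeed(+17.91): V ← 91.86 +17.91 = 109.77 m/s
final state: V = 109.77 m/s, rpm = 8655 → n = rpm/60 = 144.250000 rev/s
J = V / (n·D) = 109.77 / (144.250000 × 1.705) = 0.446317
regime bands: climb J<0.6255 | cruise [0.6255, 1.2510) | windmill J≥1.2510
J = 0.4463 → climb

J = 0.4463, regime = climb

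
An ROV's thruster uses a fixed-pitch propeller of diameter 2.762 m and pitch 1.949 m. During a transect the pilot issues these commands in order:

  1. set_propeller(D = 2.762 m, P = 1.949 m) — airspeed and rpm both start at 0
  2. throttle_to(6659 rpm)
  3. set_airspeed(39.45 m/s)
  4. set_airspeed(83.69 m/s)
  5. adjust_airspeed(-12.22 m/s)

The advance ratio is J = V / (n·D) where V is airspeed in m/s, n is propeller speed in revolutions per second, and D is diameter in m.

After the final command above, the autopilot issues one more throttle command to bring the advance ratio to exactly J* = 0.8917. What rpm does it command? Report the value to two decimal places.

rpm = 1741.14

set_propeller: D = 2.762 m, P = 1.949 m (p = P/D = 0.705648); state ← (V=0, rpm=0)
throttle_to(6659): rpm ← 6659
set_airspeed(39.45): V ← 39.45 m/s
set_airspeed(83.69): V ← 83.69 m/s
adjust_airspeed(-12.22): V ← 83.69 -12.22 = 71.47 m/s
final state: V = 71.47 m/s, rpm = 6659 → n = rpm/60 = 110.983333 rev/s
target J* = 0.8917; solve J* = V/(n·D) for n: n = V/(J*·D) = 71.47/(0.8917 × 2.762) = 29.018926 rev/s
rpm = 60·n = 1741.135585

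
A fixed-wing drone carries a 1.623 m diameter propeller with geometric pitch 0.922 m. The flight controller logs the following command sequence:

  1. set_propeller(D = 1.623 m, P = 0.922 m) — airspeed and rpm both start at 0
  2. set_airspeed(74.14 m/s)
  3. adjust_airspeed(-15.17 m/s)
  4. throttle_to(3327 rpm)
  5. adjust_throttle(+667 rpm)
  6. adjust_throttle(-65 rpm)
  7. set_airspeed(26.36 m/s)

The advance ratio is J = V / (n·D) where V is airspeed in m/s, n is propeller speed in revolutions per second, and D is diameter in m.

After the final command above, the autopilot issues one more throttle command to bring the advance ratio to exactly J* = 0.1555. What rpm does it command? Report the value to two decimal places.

set_propeller: D = 1.623 m, P = 0.922 m (p = P/D = 0.568084); state ← (V=0, rpm=0)
set_airspeed(74.14): V ← 74.14 m/s
adjust_airspeed(-15.17): V ← 74.14 -15.17 = 58.97 m/s
throttle_to(3327): rpm ← 3327
adjust_throttle(+667): rpm ← 3327 +667 = 3994
adjust_throttle(-65): rpm ← 3994 -65 = 3929
set_airspeed(26.36): V ← 26.36 m/s
final state: V = 26.36 m/s, rpm = 3929 → n = rpm/60 = 65.483333 rev/s
target J* = 0.1555; solve J* = V/(n·D) for n: n = V/(J*·D) = 26.36/(0.1555 × 1.623) = 104.447126 rev/s
rpm = 60·n = 6266.827537

rpm = 6266.83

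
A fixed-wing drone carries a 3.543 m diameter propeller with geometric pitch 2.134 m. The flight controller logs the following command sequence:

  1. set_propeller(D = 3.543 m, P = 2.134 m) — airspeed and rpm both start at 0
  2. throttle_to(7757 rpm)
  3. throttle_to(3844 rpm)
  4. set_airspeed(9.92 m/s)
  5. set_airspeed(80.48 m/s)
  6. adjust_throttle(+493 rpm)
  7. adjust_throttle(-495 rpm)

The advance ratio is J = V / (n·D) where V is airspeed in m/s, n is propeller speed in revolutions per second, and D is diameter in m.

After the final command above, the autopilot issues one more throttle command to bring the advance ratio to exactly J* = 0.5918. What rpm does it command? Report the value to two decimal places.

rpm = 2303.00

set_propeller: D = 3.543 m, P = 2.134 m (p = P/D = 0.602314); state ← (V=0, rpm=0)
throttle_to(7757): rpm ← 7757
throttle_to(3844): rpm ← 3844
set_airspeed(9.92): V ← 9.92 m/s
set_airspeed(80.48): V ← 80.48 m/s
adjust_throttle(+493): rpm ← 3844 +493 = 4337
adjust_throttle(-495): rpm ← 4337 -495 = 3842
final state: V = 80.48 m/s, rpm = 3842 → n = rpm/60 = 64.033333 rev/s
target J* = 0.5918; solve J* = V/(n·D) for n: n = V/(J*·D) = 80.48/(0.5918 × 3.543) = 38.383260 rev/s
rpm = 60·n = 2302.995583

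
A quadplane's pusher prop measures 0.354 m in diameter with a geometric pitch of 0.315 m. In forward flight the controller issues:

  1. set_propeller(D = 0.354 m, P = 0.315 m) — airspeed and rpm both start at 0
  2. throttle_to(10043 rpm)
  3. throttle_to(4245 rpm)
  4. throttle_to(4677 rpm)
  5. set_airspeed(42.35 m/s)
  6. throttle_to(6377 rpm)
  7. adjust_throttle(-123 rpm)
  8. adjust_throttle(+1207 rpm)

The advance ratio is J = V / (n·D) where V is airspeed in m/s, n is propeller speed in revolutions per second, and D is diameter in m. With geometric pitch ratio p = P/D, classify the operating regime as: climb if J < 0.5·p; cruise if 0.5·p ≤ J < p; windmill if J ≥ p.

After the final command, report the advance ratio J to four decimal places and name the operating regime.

set_propeller: D = 0.354 m, P = 0.315 m (p = P/D = 0.889831); state ← (V=0, rpm=0)
throttle_to(10043): rpm ← 10043
throttle_to(4245): rpm ← 4245
throttle_to(4677): rpm ← 4677
set_airspeed(42.35): V ← 42.35 m/s
throttle_to(6377): rpm ← 6377
adjust_throttle(-123): rpm ← 6377 -123 = 6254
adjust_throttle(+1207): rpm ← 6254 +1207 = 7461
final state: V = 42.35 m/s, rpm = 7461 → n = rpm/60 = 124.350000 rev/s
J = V / (n·D) = 42.35 / (124.350000 × 0.354) = 0.962065
regime bands: climb J<0.4449 | cruise [0.4449, 0.8898) | windmill J≥0.8898
J = 0.9621 → windmill

J = 0.9621, regime = windmill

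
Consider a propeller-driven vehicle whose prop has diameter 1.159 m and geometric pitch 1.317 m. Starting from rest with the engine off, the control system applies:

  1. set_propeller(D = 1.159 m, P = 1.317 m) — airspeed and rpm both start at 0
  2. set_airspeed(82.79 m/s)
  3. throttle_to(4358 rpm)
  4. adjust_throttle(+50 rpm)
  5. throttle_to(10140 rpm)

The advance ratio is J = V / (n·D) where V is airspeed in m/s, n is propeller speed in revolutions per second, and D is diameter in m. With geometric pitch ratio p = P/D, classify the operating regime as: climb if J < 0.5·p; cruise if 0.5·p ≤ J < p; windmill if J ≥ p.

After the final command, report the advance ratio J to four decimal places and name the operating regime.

set_propeller: D = 1.159 m, P = 1.317 m (p = P/D = 1.136324); state ← (V=0, rpm=0)
set_airspeed(82.79): V ← 82.79 m/s
throttle_to(4358): rpm ← 4358
adjust_throttle(+50): rpm ← 4358 +50 = 4408
throttle_to(10140): rpm ← 10140
final state: V = 82.79 m/s, rpm = 10140 → n = rpm/60 = 169.000000 rev/s
J = V / (n·D) = 82.79 / (169.000000 × 1.159) = 0.422676
regime bands: climb J<0.5682 | cruise [0.5682, 1.1363) | windmill J≥1.1363
J = 0.4227 → climb

J = 0.4227, regime = climb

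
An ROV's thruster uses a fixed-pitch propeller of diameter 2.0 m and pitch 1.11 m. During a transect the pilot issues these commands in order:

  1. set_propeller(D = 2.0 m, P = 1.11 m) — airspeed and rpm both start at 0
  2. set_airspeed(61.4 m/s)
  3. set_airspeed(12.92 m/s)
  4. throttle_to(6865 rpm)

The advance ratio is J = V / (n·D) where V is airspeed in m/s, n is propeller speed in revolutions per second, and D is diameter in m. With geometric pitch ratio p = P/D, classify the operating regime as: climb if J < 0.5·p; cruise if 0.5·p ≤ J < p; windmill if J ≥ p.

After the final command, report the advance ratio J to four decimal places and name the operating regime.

J = 0.0565, regime = climb

set_propeller: D = 2.0 m, P = 1.11 m (p = P/D = 0.555000); state ← (V=0, rpm=0)
set_airspeed(61.4): V ← 61.4 m/s
set_airspeed(12.92): V ← 12.92 m/s
throttle_to(6865): rpm ← 6865
final state: V = 12.92 m/s, rpm = 6865 → n = rpm/60 = 114.416667 rev/s
J = V / (n·D) = 12.92 / (114.416667 × 2.0) = 0.056460
regime bands: climb J<0.2775 | cruise [0.2775, 0.5550) | windmill J≥0.5550
J = 0.0565 → climb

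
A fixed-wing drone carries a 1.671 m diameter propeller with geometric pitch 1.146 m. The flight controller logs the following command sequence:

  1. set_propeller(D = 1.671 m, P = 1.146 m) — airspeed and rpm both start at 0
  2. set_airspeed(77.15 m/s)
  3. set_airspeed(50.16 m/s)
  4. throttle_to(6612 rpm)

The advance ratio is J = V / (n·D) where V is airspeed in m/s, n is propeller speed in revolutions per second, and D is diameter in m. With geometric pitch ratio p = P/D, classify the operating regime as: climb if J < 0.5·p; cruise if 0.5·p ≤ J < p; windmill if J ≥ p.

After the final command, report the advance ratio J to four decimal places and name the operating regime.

set_propeller: D = 1.671 m, P = 1.146 m (p = P/D = 0.685817); state ← (V=0, rpm=0)
set_airspeed(77.15): V ← 77.15 m/s
set_airspeed(50.16): V ← 50.16 m/s
throttle_to(6612): rpm ← 6612
final state: V = 50.16 m/s, rpm = 6612 → n = rpm/60 = 110.200000 rev/s
J = V / (n·D) = 50.16 / (110.200000 × 1.671) = 0.272395
regime bands: climb J<0.3429 | cruise [0.3429, 0.6858) | windmill J≥0.6858
J = 0.2724 → climb

J = 0.2724, regime = climb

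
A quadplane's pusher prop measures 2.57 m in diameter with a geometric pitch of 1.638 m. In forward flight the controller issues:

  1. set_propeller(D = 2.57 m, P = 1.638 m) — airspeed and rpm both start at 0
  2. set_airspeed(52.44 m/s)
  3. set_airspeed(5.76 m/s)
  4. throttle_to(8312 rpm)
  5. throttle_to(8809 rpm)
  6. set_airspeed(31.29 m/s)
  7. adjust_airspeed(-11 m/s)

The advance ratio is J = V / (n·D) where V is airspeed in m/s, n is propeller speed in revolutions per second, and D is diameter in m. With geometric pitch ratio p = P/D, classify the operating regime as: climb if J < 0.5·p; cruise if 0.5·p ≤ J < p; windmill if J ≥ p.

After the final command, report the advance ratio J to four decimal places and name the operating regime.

J = 0.0538, regime = climb

set_propeller: D = 2.57 m, P = 1.638 m (p = P/D = 0.637354); state ← (V=0, rpm=0)
set_airspeed(52.44): V ← 52.44 m/s
set_airspeed(5.76): V ← 5.76 m/s
throttle_to(8312): rpm ← 8312
throttle_to(8809): rpm ← 8809
set_airspeed(31.29): V ← 31.29 m/s
adjust_airspeed(-11): V ← 31.29 -11 = 20.29 m/s
final state: V = 20.29 m/s, rpm = 8809 → n = rpm/60 = 146.816667 rev/s
J = V / (n·D) = 20.29 / (146.816667 × 2.57) = 0.053774
regime bands: climb J<0.3187 | cruise [0.3187, 0.6374) | windmill J≥0.6374
J = 0.0538 → climb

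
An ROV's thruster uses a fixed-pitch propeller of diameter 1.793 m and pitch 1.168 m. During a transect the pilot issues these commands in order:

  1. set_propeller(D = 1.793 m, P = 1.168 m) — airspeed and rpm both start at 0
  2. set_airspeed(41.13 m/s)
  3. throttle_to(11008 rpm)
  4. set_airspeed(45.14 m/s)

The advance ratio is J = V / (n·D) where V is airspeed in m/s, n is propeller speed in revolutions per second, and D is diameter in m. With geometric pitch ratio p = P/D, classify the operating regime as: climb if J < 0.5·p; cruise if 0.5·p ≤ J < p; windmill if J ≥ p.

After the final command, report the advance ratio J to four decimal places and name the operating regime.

set_propeller: D = 1.793 m, P = 1.168 m (p = P/D = 0.651422); state ← (V=0, rpm=0)
set_airspeed(41.13): V ← 41.13 m/s
throttle_to(11008): rpm ← 11008
set_airspeed(45.14): V ← 45.14 m/s
final state: V = 45.14 m/s, rpm = 11008 → n = rpm/60 = 183.466667 rev/s
J = V / (n·D) = 45.14 / (183.466667 × 1.793) = 0.137222
regime bands: climb J<0.3257 | cruise [0.3257, 0.6514) | windmill J≥0.6514
J = 0.1372 → climb

J = 0.1372, regime = climb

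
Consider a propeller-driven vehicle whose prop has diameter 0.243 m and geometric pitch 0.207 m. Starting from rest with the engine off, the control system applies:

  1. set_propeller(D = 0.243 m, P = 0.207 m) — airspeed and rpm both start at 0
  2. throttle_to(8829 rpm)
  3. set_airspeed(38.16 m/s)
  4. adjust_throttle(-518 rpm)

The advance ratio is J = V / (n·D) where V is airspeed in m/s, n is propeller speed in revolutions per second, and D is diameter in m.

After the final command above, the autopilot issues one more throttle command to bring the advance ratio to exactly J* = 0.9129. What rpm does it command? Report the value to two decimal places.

rpm = 10321.20

set_propeller: D = 0.243 m, P = 0.207 m (p = P/D = 0.851852); state ← (V=0, rpm=0)
throttle_to(8829): rpm ← 8829
set_airspeed(38.16): V ← 38.16 m/s
adjust_throttle(-518): rpm ← 8829 -518 = 8311
final state: V = 38.16 m/s, rpm = 8311 → n = rpm/60 = 138.516667 rev/s
target J* = 0.9129; solve J* = V/(n·D) for n: n = V/(J*·D) = 38.16/(0.9129 × 0.243) = 172.019977 rev/s
rpm = 60·n = 10321.198622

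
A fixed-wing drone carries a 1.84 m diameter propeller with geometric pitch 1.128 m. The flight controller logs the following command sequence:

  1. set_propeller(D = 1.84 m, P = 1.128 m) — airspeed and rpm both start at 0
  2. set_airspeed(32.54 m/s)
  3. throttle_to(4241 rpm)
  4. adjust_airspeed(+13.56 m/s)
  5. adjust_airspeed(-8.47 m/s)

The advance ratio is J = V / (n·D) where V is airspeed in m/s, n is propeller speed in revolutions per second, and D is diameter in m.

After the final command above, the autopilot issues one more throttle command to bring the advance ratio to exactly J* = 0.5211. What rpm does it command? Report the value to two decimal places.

set_propeller: D = 1.84 m, P = 1.128 m (p = P/D = 0.613043); state ← (V=0, rpm=0)
set_airspeed(32.54): V ← 32.54 m/s
throttle_to(4241): rpm ← 4241
adjust_airspeed(+13.56): V ← 32.54 +13.56 = 46.1 m/s
adjust_airspeed(-8.47): V ← 46.1 -8.47 = 37.63 m/s
final state: V = 37.63 m/s, rpm = 4241 → n = rpm/60 = 70.683333 rev/s
target J* = 0.5211; solve J* = V/(n·D) for n: n = V/(J*·D) = 37.63/(0.5211 × 1.84) = 39.245993 rev/s
rpm = 60·n = 2354.759580

rpm = 2354.76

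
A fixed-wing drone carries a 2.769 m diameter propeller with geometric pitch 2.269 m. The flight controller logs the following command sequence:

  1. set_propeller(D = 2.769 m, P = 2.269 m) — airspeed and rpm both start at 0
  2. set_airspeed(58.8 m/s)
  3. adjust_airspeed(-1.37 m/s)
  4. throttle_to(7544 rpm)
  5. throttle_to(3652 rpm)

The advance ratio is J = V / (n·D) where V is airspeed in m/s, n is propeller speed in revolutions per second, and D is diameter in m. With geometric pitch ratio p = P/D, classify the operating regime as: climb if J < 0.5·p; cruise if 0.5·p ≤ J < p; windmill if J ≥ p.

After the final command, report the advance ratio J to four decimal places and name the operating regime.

J = 0.3408, regime = climb

set_propeller: D = 2.769 m, P = 2.269 m (p = P/D = 0.819429); state ← (V=0, rpm=0)
set_airspeed(58.8): V ← 58.8 m/s
adjust_airspeed(-1.37): V ← 58.8 -1.37 = 57.43 m/s
throttle_to(7544): rpm ← 7544
throttle_to(3652): rpm ← 3652
final state: V = 57.43 m/s, rpm = 3652 → n = rpm/60 = 60.866667 rev/s
J = V / (n·D) = 57.43 / (60.866667 × 2.769) = 0.340750
regime bands: climb J<0.4097 | cruise [0.4097, 0.8194) | windmill J≥0.8194
J = 0.3408 → climb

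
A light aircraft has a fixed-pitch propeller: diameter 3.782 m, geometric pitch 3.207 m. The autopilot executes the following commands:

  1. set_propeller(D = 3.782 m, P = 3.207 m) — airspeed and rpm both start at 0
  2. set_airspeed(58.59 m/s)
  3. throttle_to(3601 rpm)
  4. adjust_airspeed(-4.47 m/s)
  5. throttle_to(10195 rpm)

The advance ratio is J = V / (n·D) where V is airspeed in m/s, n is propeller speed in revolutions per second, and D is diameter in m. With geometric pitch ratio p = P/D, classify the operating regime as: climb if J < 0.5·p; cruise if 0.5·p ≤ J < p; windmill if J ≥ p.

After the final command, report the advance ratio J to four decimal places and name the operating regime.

set_propeller: D = 3.782 m, P = 3.207 m (p = P/D = 0.847964); state ← (V=0, rpm=0)
set_airspeed(58.59): V ← 58.59 m/s
throttle_to(3601): rpm ← 3601
adjust_airspeed(-4.47): V ← 58.59 -4.47 = 54.12 m/s
throttle_to(10195): rpm ← 10195
final state: V = 54.12 m/s, rpm = 10195 → n = rpm/60 = 169.916667 rev/s
J = V / (n·D) = 54.12 / (169.916667 × 3.782) = 0.084217
regime bands: climb J<0.4240 | cruise [0.4240, 0.8480) | windmill J≥0.8480
J = 0.0842 → climb

J = 0.0842, regime = climb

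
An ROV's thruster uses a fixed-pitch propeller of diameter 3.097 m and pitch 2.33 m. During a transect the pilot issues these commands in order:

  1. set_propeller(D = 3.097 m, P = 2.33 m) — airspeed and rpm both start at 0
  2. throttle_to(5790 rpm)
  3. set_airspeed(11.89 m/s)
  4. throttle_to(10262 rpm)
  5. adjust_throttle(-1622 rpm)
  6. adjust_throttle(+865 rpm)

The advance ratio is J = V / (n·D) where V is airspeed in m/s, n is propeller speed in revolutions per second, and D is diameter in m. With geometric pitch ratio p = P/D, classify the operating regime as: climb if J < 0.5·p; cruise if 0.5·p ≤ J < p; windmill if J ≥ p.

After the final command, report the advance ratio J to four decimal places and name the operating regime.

J = 0.0242, regime = climb

set_propeller: D = 3.097 m, P = 2.33 m (p = P/D = 0.752341); state ← (V=0, rpm=0)
throttle_to(5790): rpm ← 5790
set_airspeed(11.89): V ← 11.89 m/s
throttle_to(10262): rpm ← 10262
adjust_throttle(-1622): rpm ← 10262 -1622 = 8640
adjust_throttle(+865): rpm ← 8640 +865 = 9505
final state: V = 11.89 m/s, rpm = 9505 → n = rpm/60 = 158.416667 rev/s
J = V / (n·D) = 11.89 / (158.416667 × 3.097) = 0.024235
regime bands: climb J<0.3762 | cruise [0.3762, 0.7523) | windmill J≥0.7523
J = 0.0242 → climb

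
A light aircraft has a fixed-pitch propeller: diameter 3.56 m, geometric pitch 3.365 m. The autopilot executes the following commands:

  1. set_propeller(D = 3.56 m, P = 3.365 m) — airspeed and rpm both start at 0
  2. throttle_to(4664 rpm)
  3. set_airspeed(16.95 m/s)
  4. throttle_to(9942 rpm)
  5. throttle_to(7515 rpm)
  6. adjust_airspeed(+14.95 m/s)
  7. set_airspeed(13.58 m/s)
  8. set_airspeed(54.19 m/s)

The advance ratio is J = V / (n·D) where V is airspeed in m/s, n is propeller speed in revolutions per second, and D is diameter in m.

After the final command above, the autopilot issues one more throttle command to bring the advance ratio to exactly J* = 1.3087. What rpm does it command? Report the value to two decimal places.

rpm = 697.88

set_propeller: D = 3.56 m, P = 3.365 m (p = P/D = 0.945225); state ← (V=0, rpm=0)
throttle_to(4664): rpm ← 4664
set_airspeed(16.95): V ← 16.95 m/s
throttle_to(9942): rpm ← 9942
throttle_to(7515): rpm ← 7515
adjust_airspeed(+14.95): V ← 16.95 +14.95 = 31.9 m/s
set_airspeed(13.58): V ← 13.58 m/s
set_airspeed(54.19): V ← 54.19 m/s
final state: V = 54.19 m/s, rpm = 7515 → n = rpm/60 = 125.250000 rev/s
target J* = 1.3087; solve J* = V/(n·D) for n: n = V/(J*·D) = 54.19/(1.3087 × 3.56) = 11.631321 rev/s
rpm = 60·n = 697.879275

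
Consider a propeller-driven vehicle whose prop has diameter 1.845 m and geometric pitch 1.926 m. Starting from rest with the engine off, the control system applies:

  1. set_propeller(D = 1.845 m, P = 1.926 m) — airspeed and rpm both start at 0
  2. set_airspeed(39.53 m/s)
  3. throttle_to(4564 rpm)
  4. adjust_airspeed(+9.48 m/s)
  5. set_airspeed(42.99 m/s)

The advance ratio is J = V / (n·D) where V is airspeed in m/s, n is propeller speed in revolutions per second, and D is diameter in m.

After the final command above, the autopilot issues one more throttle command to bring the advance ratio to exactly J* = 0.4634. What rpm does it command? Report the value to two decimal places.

rpm = 3016.94

set_propeller: D = 1.845 m, P = 1.926 m (p = P/D = 1.043902); state ← (V=0, rpm=0)
set_airspeed(39.53): V ← 39.53 m/s
throttle_to(4564): rpm ← 4564
adjust_airspeed(+9.48): V ← 39.53 +9.48 = 49.01 m/s
set_airspeed(42.99): V ← 42.99 m/s
final state: V = 42.99 m/s, rpm = 4564 → n = rpm/60 = 76.066667 rev/s
target J* = 0.4634; solve J* = V/(n·D) for n: n = V/(J*·D) = 42.99/(0.4634 × 1.845) = 50.282290 rev/s
rpm = 60·n = 3016.937377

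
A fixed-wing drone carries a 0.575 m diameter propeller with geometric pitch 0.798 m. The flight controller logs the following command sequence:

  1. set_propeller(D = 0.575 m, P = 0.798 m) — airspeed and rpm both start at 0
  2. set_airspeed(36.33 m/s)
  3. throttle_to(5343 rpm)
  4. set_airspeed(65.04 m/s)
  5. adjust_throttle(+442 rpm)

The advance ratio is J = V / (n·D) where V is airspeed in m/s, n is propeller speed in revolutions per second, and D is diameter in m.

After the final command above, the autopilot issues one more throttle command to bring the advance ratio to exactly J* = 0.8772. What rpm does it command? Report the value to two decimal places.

set_propeller: D = 0.575 m, P = 0.798 m (p = P/D = 1.387826); state ← (V=0, rpm=0)
set_airspeed(36.33): V ← 36.33 m/s
throttle_to(5343): rpm ← 5343
set_airspeed(65.04): V ← 65.04 m/s
adjust_throttle(+442): rpm ← 5343 +442 = 5785
final state: V = 65.04 m/s, rpm = 5785 → n = rpm/60 = 96.416667 rev/s
target J* = 0.8772; solve J* = V/(n·D) for n: n = V/(J*·D) = 65.04/(0.8772 × 0.575) = 128.947838 rev/s
rpm = 60·n = 7736.870279

rpm = 7736.87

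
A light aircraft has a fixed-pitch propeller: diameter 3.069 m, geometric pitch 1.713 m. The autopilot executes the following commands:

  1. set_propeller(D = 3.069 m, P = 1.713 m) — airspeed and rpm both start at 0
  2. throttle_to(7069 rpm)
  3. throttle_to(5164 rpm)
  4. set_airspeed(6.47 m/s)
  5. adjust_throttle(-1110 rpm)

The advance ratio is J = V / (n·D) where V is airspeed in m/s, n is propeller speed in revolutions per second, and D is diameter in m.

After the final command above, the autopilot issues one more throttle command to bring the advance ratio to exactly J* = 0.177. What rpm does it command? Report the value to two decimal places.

rpm = 714.64

set_propeller: D = 3.069 m, P = 1.713 m (p = P/D = 0.558162); state ← (V=0, rpm=0)
throttle_to(7069): rpm ← 7069
throttle_to(5164): rpm ← 5164
set_airspeed(6.47): V ← 6.47 m/s
adjust_throttle(-1110): rpm ← 5164 -1110 = 4054
final state: V = 6.47 m/s, rpm = 4054 → n = rpm/60 = 67.566667 rev/s
target J* = 0.177; solve J* = V/(n·D) for n: n = V/(J*·D) = 6.47/(0.177 × 3.069) = 11.910613 rev/s
rpm = 60·n = 714.636800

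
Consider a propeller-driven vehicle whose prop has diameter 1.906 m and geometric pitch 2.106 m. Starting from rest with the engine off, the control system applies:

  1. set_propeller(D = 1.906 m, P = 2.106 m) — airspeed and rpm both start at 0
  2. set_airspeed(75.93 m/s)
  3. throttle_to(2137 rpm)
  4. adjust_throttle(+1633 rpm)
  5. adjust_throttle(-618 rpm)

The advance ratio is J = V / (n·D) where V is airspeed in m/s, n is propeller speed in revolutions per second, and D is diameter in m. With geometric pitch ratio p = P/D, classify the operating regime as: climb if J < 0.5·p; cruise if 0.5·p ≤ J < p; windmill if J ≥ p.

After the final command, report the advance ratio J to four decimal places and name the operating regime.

set_propeller: D = 1.906 m, P = 2.106 m (p = P/D = 1.104932); state ← (V=0, rpm=0)
set_airspeed(75.93): V ← 75.93 m/s
throttle_to(2137): rpm ← 2137
adjust_throttle(+1633): rpm ← 2137 +1633 = 3770
adjust_throttle(-618): rpm ← 3770 -618 = 3152
final state: V = 75.93 m/s, rpm = 3152 → n = rpm/60 = 52.533333 rev/s
J = V / (n·D) = 75.93 / (52.533333 × 1.906) = 0.758325
regime bands: climb J<0.5525 | cruise [0.5525, 1.1049) | windmill J≥1.1049
J = 0.7583 → cruise

J = 0.7583, regime = cruise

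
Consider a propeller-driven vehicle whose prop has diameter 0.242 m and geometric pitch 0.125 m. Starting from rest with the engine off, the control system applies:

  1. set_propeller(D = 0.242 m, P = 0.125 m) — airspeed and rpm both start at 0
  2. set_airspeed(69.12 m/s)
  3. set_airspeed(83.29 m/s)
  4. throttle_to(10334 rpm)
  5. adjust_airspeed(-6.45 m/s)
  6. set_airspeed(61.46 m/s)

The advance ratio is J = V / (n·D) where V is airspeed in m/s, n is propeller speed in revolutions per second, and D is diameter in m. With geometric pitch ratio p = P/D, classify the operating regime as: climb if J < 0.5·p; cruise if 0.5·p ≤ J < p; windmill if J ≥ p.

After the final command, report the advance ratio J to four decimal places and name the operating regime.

set_propeller: D = 0.242 m, P = 0.125 m (p = P/D = 0.516529); state ← (V=0, rpm=0)
set_airspeed(69.12): V ← 69.12 m/s
set_airspeed(83.29): V ← 83.29 m/s
throttle_to(10334): rpm ← 10334
adjust_airspeed(-6.45): V ← 83.29 -6.45 = 76.84 m/s
set_airspeed(61.46): V ← 61.46 m/s
final state: V = 61.46 m/s, rpm = 10334 → n = rpm/60 = 172.233333 rev/s
J = V / (n·D) = 61.46 / (172.233333 × 0.242) = 1.474552
regime bands: climb J<0.2583 | cruise [0.2583, 0.5165) | windmill J≥0.5165
J = 1.4746 → windmill

J = 1.4746, regime = windmill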